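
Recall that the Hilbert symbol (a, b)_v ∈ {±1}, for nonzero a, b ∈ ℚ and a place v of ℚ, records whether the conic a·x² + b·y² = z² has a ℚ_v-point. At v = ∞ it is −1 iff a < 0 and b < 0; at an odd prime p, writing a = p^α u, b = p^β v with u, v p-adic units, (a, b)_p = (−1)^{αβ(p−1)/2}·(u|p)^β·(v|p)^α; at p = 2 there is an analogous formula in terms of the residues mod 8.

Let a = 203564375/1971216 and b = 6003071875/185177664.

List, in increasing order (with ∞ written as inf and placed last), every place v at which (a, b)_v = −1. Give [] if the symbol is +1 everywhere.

[2, 5]

(a, b) ≡ (23, 115) mod (ℚ^×)²; places V = {2, 3, 5, 7, 13, 17, 23, ∞}.
(a,b)_2: α=-4, β=-6; u≡7, v≡3 (mod 8); ε(u)ε(v)=1·1, αω(v)=-4·1, βω(u)=-6·0; sum ≡ 1  ⇒  -1.
(a,b)_23: α=1, u≡18; β=1, v≡14 (mod 23); (18|23)=+1, (14|23)=-1; sign (−1)^1·+1^1·-1^1 = +1.
(a,b)_13: α=-2, u≡9; β=0, v≡11 (mod 13); (9|13)=+1, (11|13)=-1; sign (−1)^0·+1^0·-1^-2 = +1.
(a,b)_∞: sgn(23)=+, sgn(115)=+, so +1.
(a,b)_3: α=-6, u≡2; β=-10, v≡1 (mod 3); (2|3)=-1, (1|3)=+1; sign (−1)^0·-1^-10·+1^-6 = +1.
(a,b)_17: α=2, u≡10; β=4, v≡13 (mod 17); (10|17)=-1, (13|17)=+1; sign (−1)^0·-1^4·+1^2 = +1.
(a,b)_5: α=4, u≡3; β=5, v≡2 (mod 5); (3|5)=-1, (2|5)=-1; sign (−1)^0·-1^5·-1^4 = -1.
(a,b)_7: α=2, u≡4; β=-2, v≡6 (mod 7); (4|7)=+1, (6|7)=-1; sign (−1)^0·+1^-2·-1^2 = +1.
Ram(23, 115) = {2, 5}; no ℚ_2-point on the conic.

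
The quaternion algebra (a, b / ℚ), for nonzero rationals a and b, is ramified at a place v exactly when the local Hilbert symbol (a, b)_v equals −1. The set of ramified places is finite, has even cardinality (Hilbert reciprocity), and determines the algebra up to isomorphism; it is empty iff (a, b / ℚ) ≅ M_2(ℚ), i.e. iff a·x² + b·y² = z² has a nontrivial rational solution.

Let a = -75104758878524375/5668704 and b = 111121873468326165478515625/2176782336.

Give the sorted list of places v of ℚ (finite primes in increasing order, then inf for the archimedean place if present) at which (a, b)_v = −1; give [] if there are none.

(a, b) ≡ (-25194, 1105) mod (ℚ^×)²; places V = {2, 3, 5, 7, 11, 13, 17, 19, ∞}.
(a,b)_11: α=2, u≡2; β=2, v≡3 (mod 11); (2|11)=-1, (3|11)=+1; sign (−1)^0·-1^2·+1^2 = +1.
(a,b)_13: α=7, u≡1; β=9, v≡5 (mod 13); (1|13)=+1, (5|13)=-1; sign (−1)^0·+1^9·-1^7 = -1.
(a,b)_7: α=2, u≡3; β=0, v≡3 (mod 7); (3|7)=-1, (3|7)=-1; sign (−1)^0·-1^0·-1^2 = +1.
(a,b)_19: α=1, u≡7; β=2, v≡10 (mod 19); (7|19)=+1, (10|19)=-1; sign (−1)^0·+1^2·-1^1 = -1.
(a,b)_3: α=-11, u≡2; β=-12, v≡1 (mod 3); (2|3)=-1, (1|3)=+1; sign (−1)^0·-1^-12·+1^-11 = +1.
(a,b)_5: α=4, u≡4; β=11, v≡4 (mod 5); (4|5)=+1, (4|5)=+1; sign (−1)^0·+1^11·+1^4 = +1.
(a,b)_2: α=-5, β=-12; u≡3, v≡1 (mod 8); ε(u)ε(v)=1·0, αω(v)=-5·0, βω(u)=-12·1; sum ≡ 0  ⇒  +1.
(a,b)_∞: sgn(-25194)=−, sgn(1105)=+, so +1.
(a,b)_17: α=1, u≡14; β=3, v≡3 (mod 17); (14|17)=-1, (3|17)=-1; sign (−1)^0·-1^3·-1^1 = +1.
(-25194, 1105 / ℚ) ramifies at {13, 19}: a division algebra.

[13, 19]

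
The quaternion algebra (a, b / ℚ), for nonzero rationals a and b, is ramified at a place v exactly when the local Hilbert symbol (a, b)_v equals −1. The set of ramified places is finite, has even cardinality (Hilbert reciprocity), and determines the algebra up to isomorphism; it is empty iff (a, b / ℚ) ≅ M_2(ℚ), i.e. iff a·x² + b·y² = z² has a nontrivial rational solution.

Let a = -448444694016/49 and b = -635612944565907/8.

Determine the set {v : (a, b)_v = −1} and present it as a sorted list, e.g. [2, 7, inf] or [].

(a, b) ≡ (-46, -60214) mod (ℚ^×)²; places V = {2, 3, 7, 11, 17, 23, 37, ∞}.
(a,b)_7: α=-2, u≡3; β=3, v≡2 (mod 7); (3|7)=-1, (2|7)=+1; sign (−1)^0·-1^3·+1^-2 = -1.
(a,b)_11: α=4, u≡5; β=3, v≡1 (mod 11); (5|11)=+1, (1|11)=+1; sign (−1)^0·+1^3·+1^4 = +1.
(a,b)_2: α=9, β=-3; u≡1, v≡5 (mod 8); ε(u)ε(v)=0·0, αω(v)=9·1, βω(u)=-3·0; sum ≡ 1  ⇒  -1.
(a,b)_3: α=2, u≡2; β=2, v≡2 (mod 3); (2|3)=-1, (2|3)=-1; sign (−1)^0·-1^2·-1^2 = +1.
(a,b)_∞: sgn(-46)=−, sgn(-60214)=−, so -1.
(a,b)_17: α=2, u≡12; β=3, v≡11 (mod 17); (12|17)=-1, (11|17)=-1; sign (−1)^0·-1^3·-1^2 = -1.
(a,b)_37: α=0, u≡33; β=2, v≡2 (mod 37); (33|37)=+1, (2|37)=-1; sign (−1)^0·+1^2·-1^0 = +1.
(a,b)_23: α=1, u≡17; β=1, v≡16 (mod 23); (17|23)=-1, (16|23)=+1; sign (−1)^1·-1^1·+1^1 = +1.
Ram(-46, -60214) = {2, 7, 17, ∞}; no ℚ_2-point on the conic.

[2, 7, 17, inf]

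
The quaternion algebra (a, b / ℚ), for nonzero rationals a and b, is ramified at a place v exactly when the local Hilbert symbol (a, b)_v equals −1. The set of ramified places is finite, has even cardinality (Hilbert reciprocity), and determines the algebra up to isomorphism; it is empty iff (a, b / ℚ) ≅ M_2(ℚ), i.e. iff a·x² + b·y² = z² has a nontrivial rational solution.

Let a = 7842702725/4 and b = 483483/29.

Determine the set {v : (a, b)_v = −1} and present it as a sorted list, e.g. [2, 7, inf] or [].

[3, 11]

Mod squares: a ≡ 29, b ≡ 286143. Check v ∈ {∞, 2, 3, 5, 7, 11, 13, 23, 29}.
v=13: a=13^2·(≡12), b=13^1·(≡8) mod 13; (12|13)=+1, (8|13)=-1; (−1)^{2·1·6}·(+1)^1·(-1)^2 = +1.
v=7: a=7^0·(≡1), b=7^2·(≡4) mod 7; (1|7)=+1, (4|7)=+1; (−1)^{0·2·3}·(+1)^2·(+1)^0 = +1.
v=29: a=29^1·(≡1), b=29^-1·(≡24) mod 29; (1|29)=+1, (24|29)=+1; (−1)^{1·-1·14}·(+1)^-1·(+1)^1 = +1.
v=2: v_2(a)=-2, v_2(b)=0; units ≡ 5, 7 (mod 8); ε·ε+αω+βω = 0·1+-2·0+0·1 ≡ 0  ⇒  (a,b)_2 = +1.
v=3: a=3^0·(≡2), b=3^1·(≡2) mod 3; (2|3)=-1, (2|3)=-1; (−1)^{0·1·1}·(-1)^1·(-1)^0 = -1.
v=11: a=11^2·(≡10), b=11^1·(≡9) mod 11; (10|11)=-1, (9|11)=+1; (−1)^{2·1·5}·(-1)^1·(+1)^2 = -1.
v=5: a=5^2·(≡1), b=5^0·(≡2) mod 5; (1|5)=+1, (2|5)=-1; (−1)^{2·0·2}·(+1)^0·(-1)^2 = +1.
v=23: a=23^2·(≡6), b=23^1·(≡19) mod 23; (6|23)=+1, (19|23)=-1; (−1)^{2·1·11}·(+1)^1·(-1)^2 = +1.
v=∞: 29 > 0 and 286143 > 0  ⇒  (a,b)_∞ = +1.
Ram(29, 286143) = {3, 11}; no ℚ_3-point on the conic.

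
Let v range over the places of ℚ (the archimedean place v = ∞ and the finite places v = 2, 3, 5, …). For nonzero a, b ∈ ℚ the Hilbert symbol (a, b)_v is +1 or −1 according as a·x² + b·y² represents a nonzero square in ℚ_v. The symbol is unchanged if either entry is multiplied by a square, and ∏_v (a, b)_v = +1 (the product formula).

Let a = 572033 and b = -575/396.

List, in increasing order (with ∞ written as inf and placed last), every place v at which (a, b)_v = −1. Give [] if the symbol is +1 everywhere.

Mod squares: a ≡ 572033, b ≡ -253. Check v ∈ {∞, 2, 3, 5, 7, 11, 17, 19, 23}.
v=19: a=19^1·(≡11), b=19^0·(≡8) mod 19; (11|19)=+1, (8|19)=-1; (−1)^{1·0·9}·(+1)^0·(-1)^1 = -1.
v=11: a=11^1·(≡6), b=11^-1·(≡10) mod 11; (6|11)=-1, (10|11)=-1; (−1)^{1·-1·5}·(-1)^-1·(-1)^1 = -1.
v=2: v_2(a)=0, v_2(b)=-2; units ≡ 1, 3 (mod 8); ε·ε+αω+βω = 0·1+0·1+-2·0 ≡ 0  ⇒  (a,b)_2 = +1.
v=7: a=7^1·(≡1), b=7^0·(≡5) mod 7; (1|7)=+1, (5|7)=-1; (−1)^{1·0·3}·(+1)^0·(-1)^1 = -1.
v=3: a=3^0·(≡2), b=3^-2·(≡2) mod 3; (2|3)=-1, (2|3)=-1; (−1)^{0·-2·1}·(-1)^-2·(-1)^0 = +1.
v=23: a=23^1·(≡8), b=23^1·(≡18) mod 23; (8|23)=+1, (18|23)=+1; (−1)^{1·1·11}·(+1)^1·(+1)^1 = -1.
v=17: a=17^1·(≡6), b=17^0·(≡4) mod 17; (6|17)=-1, (4|17)=+1; (−1)^{1·0·8}·(-1)^0·(+1)^1 = +1.
v=5: a=5^0·(≡3), b=5^2·(≡2) mod 5; (3|5)=-1, (2|5)=-1; (−1)^{0·2·2}·(-1)^2·(-1)^0 = +1.
v=∞: 572033 > 0 and -253 < 0  ⇒  (a,b)_∞ = +1.
(572033, -253 / ℚ) ramifies at {7, 11, 19, 23}: a division algebra.

[7, 11, 19, 23]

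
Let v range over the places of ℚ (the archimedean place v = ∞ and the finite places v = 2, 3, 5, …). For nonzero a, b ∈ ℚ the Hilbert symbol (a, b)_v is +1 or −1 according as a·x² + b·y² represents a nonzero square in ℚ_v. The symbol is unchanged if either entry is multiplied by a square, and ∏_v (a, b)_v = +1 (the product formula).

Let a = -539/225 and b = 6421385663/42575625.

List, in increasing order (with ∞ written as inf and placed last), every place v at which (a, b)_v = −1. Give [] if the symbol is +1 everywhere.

[]

(a, b) ≡ (-11, 23) mod (ℚ^×)²; places V = {2, 3, 5, 7, 11, 23, 29, 31, ∞}.
(a,b)_29: α=0, u≡19; β=-2, v≡7 (mod 29); (19|29)=-1, (7|29)=+1; sign (−1)^0·-1^-2·+1^0 = +1.
(a,b)_23: α=0, u≡2; β=1, v≡2 (mod 23); (2|23)=+1, (2|23)=+1; sign (−1)^0·+1^1·+1^0 = +1.
(a,b)_31: α=0, u≡14; β=2, v≡11 (mod 31); (14|31)=+1, (11|31)=-1; sign (−1)^0·+1^2·-1^0 = +1.
(a,b)_5: α=-2, u≡4; β=-4, v≡3 (mod 5); (4|5)=+1, (3|5)=-1; sign (−1)^0·+1^-4·-1^-2 = +1.
(a,b)_3: α=-2, u≡1; β=-4, v≡2 (mod 3); (1|3)=+1, (2|3)=-1; sign (−1)^0·+1^-4·-1^-2 = +1.
(a,b)_∞: sgn(-11)=−, sgn(23)=+, so +1.
(a,b)_11: α=1, u≡10; β=2, v≡3 (mod 11); (10|11)=-1, (3|11)=+1; sign (−1)^0·-1^2·+1^1 = +1.
(a,b)_2: α=0, β=0; u≡5, v≡7 (mod 8); ε(u)ε(v)=0·1, αω(v)=0·0, βω(u)=0·1; sum ≡ 0  ⇒  +1.
(a,b)_7: α=2, u≡3; β=4, v≡1 (mod 7); (3|7)=-1, (1|7)=+1; sign (−1)^0·-1^4·+1^2 = +1.
Ram(a, b) = ∅: the form -11·x² + 23·y² − z² is isotropic over every ℚ_v, so by Hasse–Minkowski it is isotropic over ℚ.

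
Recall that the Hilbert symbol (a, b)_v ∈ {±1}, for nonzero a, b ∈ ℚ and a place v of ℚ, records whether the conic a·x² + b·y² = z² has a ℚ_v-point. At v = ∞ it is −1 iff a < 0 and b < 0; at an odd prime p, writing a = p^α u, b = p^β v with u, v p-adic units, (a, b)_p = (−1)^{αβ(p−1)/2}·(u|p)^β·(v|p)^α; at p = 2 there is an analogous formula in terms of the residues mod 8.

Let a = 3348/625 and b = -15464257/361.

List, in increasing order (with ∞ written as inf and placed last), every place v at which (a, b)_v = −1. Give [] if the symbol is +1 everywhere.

Mod squares: a ≡ 93, b ≡ -29233. Check v ∈ {∞, 2, 3, 5, 19, 23, 31, 41}.
v=3: a=3^3·(≡1), b=3^0·(≡2) mod 3; (1|3)=+1, (2|3)=-1; (−1)^{3·0·1}·(+1)^0·(-1)^3 = -1.
v=19: a=19^0·(≡17), b=19^-2·(≡14) mod 19; (17|19)=+1, (14|19)=-1; (−1)^{0·-2·9}·(+1)^-2·(-1)^0 = +1.
v=23: a=23^0·(≡9), b=23^3·(≡14) mod 23; (9|23)=+1, (14|23)=-1; (−1)^{0·3·11}·(+1)^3·(-1)^0 = +1.
v=2: v_2(a)=2, v_2(b)=0; units ≡ 5, 7 (mod 8); ε·ε+αω+βω = 0·1+2·0+0·1 ≡ 0  ⇒  (a,b)_2 = +1.
v=∞: 93 > 0 and -29233 < 0  ⇒  (a,b)_∞ = +1.
v=5: a=5^-4·(≡3), b=5^0·(≡3) mod 5; (3|5)=-1, (3|5)=-1; (−1)^{-4·0·2}·(-1)^0·(-1)^-4 = +1.
v=31: a=31^1·(≡3), b=31^1·(≡8) mod 31; (3|31)=-1, (8|31)=+1; (−1)^{1·1·15}·(-1)^1·(+1)^1 = +1.
v=41: a=41^0·(≡15), b=41^1·(≡33) mod 41; (15|41)=-1, (33|41)=+1; (−1)^{0·1·20}·(-1)^1·(+1)^0 = -1.
|Ram(93, -29233)| = 2, even; anisotropic at {3, 41}.

[3, 41]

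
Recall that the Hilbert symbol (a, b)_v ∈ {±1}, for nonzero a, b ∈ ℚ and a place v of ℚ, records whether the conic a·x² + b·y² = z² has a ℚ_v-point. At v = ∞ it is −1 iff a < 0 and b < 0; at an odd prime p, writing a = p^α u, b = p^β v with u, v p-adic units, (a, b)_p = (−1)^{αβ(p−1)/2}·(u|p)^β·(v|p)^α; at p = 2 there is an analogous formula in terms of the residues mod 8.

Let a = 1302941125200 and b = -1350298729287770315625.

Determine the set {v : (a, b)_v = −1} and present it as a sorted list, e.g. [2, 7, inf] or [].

[3, 5, 11, 47]

Mod squares: a ≡ 66693, b ≡ -1105. Check v ∈ {∞, 2, 3, 5, 11, 13, 17, 43, 47}.
v=∞: 66693 > 0 and -1105 < 0  ⇒  (a,b)_∞ = +1.
v=13: a=13^2·(≡12), b=13^3·(≡2) mod 13; (12|13)=+1, (2|13)=-1; (−1)^{2·3·6}·(+1)^3·(-1)^2 = +1.
v=17: a=17^2·(≡16), b=17^3·(≡7) mod 17; (16|17)=+1, (7|17)=-1; (−1)^{2·3·8}·(+1)^3·(-1)^2 = +1.
v=3: a=3^1·(≡1), b=3^4·(≡2) mod 3; (1|3)=+1, (2|3)=-1; (−1)^{1·4·1}·(+1)^4·(-1)^1 = -1.
v=11: a=11^1·(≡8), b=11^2·(≡8) mod 11; (8|11)=-1, (8|11)=-1; (−1)^{1·2·5}·(-1)^2·(-1)^1 = -1.
v=47: a=47^1·(≡36), b=47^2·(≡19) mod 47; (36|47)=+1, (19|47)=-1; (−1)^{1·2·23}·(+1)^2·(-1)^1 = -1.
v=2: v_2(a)=4, v_2(b)=0; units ≡ 5, 7 (mod 8); ε·ε+αω+βω = 0·1+4·0+0·1 ≡ 0  ⇒  (a,b)_2 = +1.
v=5: a=5^2·(≡3), b=5^5·(≡4) mod 5; (3|5)=-1, (4|5)=+1; (−1)^{2·5·2}·(-1)^5·(+1)^2 = -1.
v=43: a=43^1·(≡28), b=43^2·(≡16) mod 43; (28|43)=-1, (16|43)=+1; (−1)^{1·2·21}·(-1)^2·(+1)^1 = +1.
|Ram(66693, -1105)| = 4, even; anisotropic at {3, 5, 11, 47}.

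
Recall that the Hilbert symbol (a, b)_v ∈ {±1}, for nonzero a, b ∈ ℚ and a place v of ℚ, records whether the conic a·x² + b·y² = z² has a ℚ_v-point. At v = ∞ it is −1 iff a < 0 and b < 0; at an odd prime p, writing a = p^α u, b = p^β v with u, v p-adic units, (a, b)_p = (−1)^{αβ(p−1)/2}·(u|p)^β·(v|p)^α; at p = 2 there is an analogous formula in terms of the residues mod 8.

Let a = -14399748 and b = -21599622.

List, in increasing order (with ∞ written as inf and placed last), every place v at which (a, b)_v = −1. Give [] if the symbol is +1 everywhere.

[3, 17, 23, inf]

Mod squares: a ≡ -399993, b ≡ -266662. Check v ∈ {∞, 2, 3, 11, 17, 23, 31}.
v=17: a=17^1·(≡15), b=17^1·(≡14) mod 17; (15|17)=+1, (14|17)=-1; (−1)^{1·1·8}·(+1)^1·(-1)^1 = -1.
v=∞: -399993 < 0 and -266662 < 0  ⇒  (a,b)_∞ = -1.
v=2: v_2(a)=2, v_2(b)=1; units ≡ 7, 5 (mod 8); ε·ε+αω+βω = 1·0+2·1+1·0 ≡ 0  ⇒  (a,b)_2 = +1.
v=23: a=23^1·(≡7), b=23^1·(≡22) mod 23; (7|23)=-1, (22|23)=-1; (−1)^{1·1·11}·(-1)^1·(-1)^1 = -1.
v=11: a=11^1·(≡9), b=11^1·(≡8) mod 11; (9|11)=+1, (8|11)=-1; (−1)^{1·1·5}·(+1)^1·(-1)^1 = +1.
v=31: a=31^1·(≡27), b=31^1·(≡25) mod 31; (27|31)=-1, (25|31)=+1; (−1)^{1·1·15}·(-1)^1·(+1)^1 = +1.
v=3: a=3^3·(≡1), b=3^4·(≡2) mod 3; (1|3)=+1, (2|3)=-1; (−1)^{3·4·1}·(+1)^4·(-1)^3 = -1.
Ram(-399993, -266662) = {3, 17, 23, ∞}; no ℚ_3-point on the conic.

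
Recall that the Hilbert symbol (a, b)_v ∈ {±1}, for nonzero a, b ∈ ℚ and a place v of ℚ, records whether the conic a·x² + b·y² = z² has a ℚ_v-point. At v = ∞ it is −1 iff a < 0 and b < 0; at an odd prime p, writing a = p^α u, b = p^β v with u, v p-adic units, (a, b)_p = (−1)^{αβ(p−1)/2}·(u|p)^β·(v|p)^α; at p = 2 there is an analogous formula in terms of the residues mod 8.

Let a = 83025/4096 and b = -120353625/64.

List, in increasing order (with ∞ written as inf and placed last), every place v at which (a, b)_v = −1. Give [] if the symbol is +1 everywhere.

[7, 17, 29, 41]

(a, b) ≡ (41, -534905) mod (ℚ^×)²; places V = {2, 3, 5, 7, 17, 29, 31, 41, ∞}.
(a,b)_17: α=0, u≡3; β=1, v≡15 (mod 17); (3|17)=-1, (15|17)=+1; sign (−1)^0·-1^1·+1^0 = -1.
(a,b)_7: α=0, u≡5; β=1, v≡4 (mod 7); (5|7)=-1, (4|7)=+1; sign (−1)^0·-1^1·+1^0 = -1.
(a,b)_29: α=0, u≡8; β=1, v≡6 (mod 29); (8|29)=-1, (6|29)=+1; sign (−1)^0·-1^1·+1^0 = -1.
(a,b)_∞: sgn(41)=+, sgn(-534905)=−, so +1.
(a,b)_41: α=1, u≡37; β=0, v≡12 (mod 41); (37|41)=+1, (12|41)=-1; sign (−1)^0·+1^0·-1^1 = -1.
(a,b)_2: α=-12, β=-6; u≡1, v≡7 (mod 8); ε(u)ε(v)=0·1, αω(v)=-12·0, βω(u)=-6·0; sum ≡ 0  ⇒  +1.
(a,b)_3: α=4, u≡2; β=2, v≡1 (mod 3); (2|3)=-1, (1|3)=+1; sign (−1)^0·-1^2·+1^4 = +1.
(a,b)_31: α=0, u≡25; β=1, v≡17 (mod 31); (25|31)=+1, (17|31)=-1; sign (−1)^0·+1^1·-1^0 = +1.
(a,b)_5: α=2, u≡1; β=3, v≡4 (mod 5); (1|5)=+1, (4|5)=+1; sign (−1)^0·+1^3·+1^2 = +1.
|Ram(41, -534905)| = 4, even; anisotropic at {7, 17, 29, 41}.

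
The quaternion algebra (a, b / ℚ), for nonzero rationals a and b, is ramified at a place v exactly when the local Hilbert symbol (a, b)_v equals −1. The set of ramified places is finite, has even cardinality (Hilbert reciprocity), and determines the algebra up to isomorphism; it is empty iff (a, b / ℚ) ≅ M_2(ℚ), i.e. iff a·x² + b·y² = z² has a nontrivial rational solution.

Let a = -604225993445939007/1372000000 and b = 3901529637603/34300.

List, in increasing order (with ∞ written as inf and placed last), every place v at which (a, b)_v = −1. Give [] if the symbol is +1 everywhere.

[11, 13]

(a, b) ≡ (-1001, 21) mod (ℚ^×)²; places V = {2, 3, 5, 7, 11, 13, 19, ∞}.
(a,b)_11: α=1, u≡6; β=0, v≡2 (mod 11); (6|11)=-1, (2|11)=-1; sign (−1)^0·-1^0·-1^1 = -1.
(a,b)_7: α=-3, u≡1; β=-3, v≡5 (mod 7); (1|7)=+1, (5|7)=-1; sign (−1)^1·+1^-3·-1^-3 = +1.
(a,b)_∞: sgn(-1001)=−, sgn(21)=+, so +1.
(a,b)_13: α=3, u≡9; β=2, v≡7 (mod 13); (9|13)=+1, (7|13)=-1; sign (−1)^0·+1^2·-1^3 = -1.
(a,b)_2: α=-8, β=-2; u≡7, v≡5 (mod 8); ε(u)ε(v)=1·0, αω(v)=-8·1, βω(u)=-2·0; sum ≡ 0  ⇒  +1.
(a,b)_5: α=-6, u≡1; β=-2, v≡4 (mod 5); (1|5)=+1, (4|5)=+1; sign (−1)^0·+1^-2·+1^-6 = +1.
(a,b)_19: α=6, u≡5; β=4, v≡15 (mod 19); (5|19)=+1, (15|19)=-1; sign (−1)^0·+1^4·-1^6 = +1.
(a,b)_3: α=12, u≡1; β=11, v≡1 (mod 3); (1|3)=+1, (1|3)=+1; sign (−1)^0·+1^11·+1^12 = +1.
Ram(-1001, 21) = {11, 13}; no ℚ_11-point on the conic.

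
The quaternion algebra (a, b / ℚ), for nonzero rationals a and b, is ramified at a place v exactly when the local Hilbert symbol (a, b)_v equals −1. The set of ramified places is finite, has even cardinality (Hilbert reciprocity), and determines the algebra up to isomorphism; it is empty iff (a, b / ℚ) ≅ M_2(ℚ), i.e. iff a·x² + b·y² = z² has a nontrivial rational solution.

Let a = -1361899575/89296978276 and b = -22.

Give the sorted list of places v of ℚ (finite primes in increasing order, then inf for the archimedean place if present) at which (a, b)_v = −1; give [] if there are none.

(a, b) ≡ (-23, -22) mod (ℚ^×)²; places V = {2, 3, 5, 11, 17, 19, 23, 47, ∞}.
(a,b)_23: α=1, u≡22; β=0, v≡1 (mod 23); (22|23)=-1, (1|23)=+1; sign (−1)^0·-1^0·+1^1 = +1.
(a,b)_47: α=-2, u≡24; β=0, v≡25 (mod 47); (24|47)=+1, (25|47)=+1; sign (−1)^0·+1^0·+1^-2 = +1.
(a,b)_19: α=2, u≡15; β=0, v≡16 (mod 19); (15|19)=-1, (16|19)=+1; sign (−1)^0·-1^0·+1^2 = +1.
(a,b)_3: α=8, u≡1; β=0, v≡2 (mod 3); (1|3)=+1, (2|3)=-1; sign (−1)^0·+1^0·-1^8 = +1.
(a,b)_17: α=-4, u≡10; β=0, v≡12 (mod 17); (10|17)=-1, (12|17)=-1; sign (−1)^0·-1^0·-1^-4 = +1.
(a,b)_∞: sgn(-23)=−, sgn(-22)=−, so -1.
(a,b)_11: α=-2, u≡6; β=1, v≡9 (mod 11); (6|11)=-1, (9|11)=+1; sign (−1)^0·-1^1·+1^-2 = -1.
(a,b)_2: α=-2, β=1; u≡1, v≡5 (mod 8); ε(u)ε(v)=0·0, αω(v)=-2·1, βω(u)=1·0; sum ≡ 0  ⇒  +1.
(a,b)_5: α=2, u≡2; β=0, v≡3 (mod 5); (2|5)=-1, (3|5)=-1; sign (−1)^0·-1^0·-1^2 = +1.
(-23, -22 / ℚ) ramifies at {11, ∞}: a division algebra.

[11, inf]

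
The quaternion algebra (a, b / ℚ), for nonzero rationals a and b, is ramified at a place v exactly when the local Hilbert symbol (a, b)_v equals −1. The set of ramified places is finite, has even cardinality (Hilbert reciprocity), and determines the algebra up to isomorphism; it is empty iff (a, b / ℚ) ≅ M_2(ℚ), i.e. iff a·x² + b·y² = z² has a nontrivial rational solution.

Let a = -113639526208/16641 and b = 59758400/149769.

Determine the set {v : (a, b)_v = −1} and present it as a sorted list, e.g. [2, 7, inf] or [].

[]

Mod squares: a ≡ -13, b ≡ 221. Check v ∈ {∞, 2, 3, 5, 13, 17, 29, 31, 43}.
v=13: a=13^3·(≡4), b=13^3·(≡12) mod 13; (4|13)=+1, (12|13)=+1; (−1)^{3·3·6}·(+1)^3·(+1)^3 = +1.
v=5: a=5^0·(≡2), b=5^2·(≡4) mod 5; (2|5)=-1, (4|5)=+1; (−1)^{0·2·2}·(-1)^2·(+1)^0 = +1.
v=17: a=17^0·(≡2), b=17^1·(≡9) mod 17; (2|17)=+1, (9|17)=+1; (−1)^{0·1·8}·(+1)^1·(+1)^0 = +1.
v=43: a=43^-2·(≡37), b=43^-2·(≡41) mod 43; (37|43)=-1, (41|43)=+1; (−1)^{-2·-2·21}·(-1)^-2·(+1)^-2 = +1.
v=29: a=29^2·(≡7), b=29^0·(≡10) mod 29; (7|29)=+1, (10|29)=-1; (−1)^{2·0·14}·(+1)^0·(-1)^2 = +1.
v=3: a=3^-2·(≡2), b=3^-4·(≡2) mod 3; (2|3)=-1, (2|3)=-1; (−1)^{-2·-4·1}·(-1)^-4·(-1)^-2 = +1.
v=31: a=31^2·(≡5), b=31^0·(≡9) mod 31; (5|31)=+1, (9|31)=+1; (−1)^{2·0·15}·(+1)^0·(+1)^2 = +1.
v=∞: -13 < 0 and 221 > 0  ⇒  (a,b)_∞ = +1.
v=2: v_2(a)=6, v_2(b)=6; units ≡ 3, 5 (mod 8); ε·ε+αω+βω = 1·0+6·1+6·1 ≡ 0  ⇒  (a,b)_2 = +1.
Every local symbol is +1, so the conic -13·x² + 221·y² = z² has ℚ_v-points for all v and hence a ℚ-point; (a, b / ℚ) ≅ M_2(ℚ).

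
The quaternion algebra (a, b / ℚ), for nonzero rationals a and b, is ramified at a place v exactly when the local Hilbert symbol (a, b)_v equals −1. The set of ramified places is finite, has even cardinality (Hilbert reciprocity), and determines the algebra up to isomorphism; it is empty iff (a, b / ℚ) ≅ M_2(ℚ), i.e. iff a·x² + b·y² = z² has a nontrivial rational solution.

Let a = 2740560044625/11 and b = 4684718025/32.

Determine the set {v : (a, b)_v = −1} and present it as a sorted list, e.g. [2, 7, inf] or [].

[2, 5, 11, 13]

(a, b) ≡ (715, 2) mod (ℚ^×)²; places V = {2, 3, 5, 11, 13, ∞}.
(a,b)_3: α=10, u≡1; β=8, v≡2 (mod 3); (1|3)=+1, (2|3)=-1; sign (−1)^0·+1^8·-1^10 = +1.
(a,b)_2: α=0, β=-5; u≡3, v≡1 (mod 8); ε(u)ε(v)=1·0, αω(v)=0·0, βω(u)=-5·1; sum ≡ 1  ⇒  -1.
(a,b)_11: α=-1, u≡7; β=0, v≡2 (mod 11); (7|11)=-1, (2|11)=-1; sign (−1)^0·-1^0·-1^-1 = -1.
(a,b)_5: α=3, u≡2; β=2, v≡3 (mod 5); (2|5)=-1, (3|5)=-1; sign (−1)^0·-1^2·-1^3 = -1.
(a,b)_∞: sgn(715)=+, sgn(2)=+, so +1.
(a,b)_13: α=5, u≡1; β=4, v≡5 (mod 13); (1|13)=+1, (5|13)=-1; sign (−1)^0·+1^4·-1^5 = -1.
Ram(715, 2) = {2, 5, 11, 13}; no ℚ_2-point on the conic.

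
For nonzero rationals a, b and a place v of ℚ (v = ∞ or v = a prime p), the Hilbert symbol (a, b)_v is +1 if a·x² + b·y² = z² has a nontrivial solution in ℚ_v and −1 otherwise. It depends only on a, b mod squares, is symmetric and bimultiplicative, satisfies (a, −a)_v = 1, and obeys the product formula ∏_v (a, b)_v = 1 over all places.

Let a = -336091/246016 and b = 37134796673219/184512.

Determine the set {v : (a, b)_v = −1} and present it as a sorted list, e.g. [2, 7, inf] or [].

[3, 29]

(a, b) ≡ (-19, 69513) mod (ℚ^×)²; places V = {2, 3, 7, 17, 19, 29, 31, 43, 47, ∞}.
(a,b)_2: α=-8, β=-6; u≡5, v≡1 (mod 8); ε(u)ε(v)=0·0, αω(v)=-8·0, βω(u)=-6·1; sum ≡ 0  ⇒  +1.
(a,b)_43: α=0, u≡13; β=2, v≡17 (mod 43); (13|43)=+1, (17|43)=+1; sign (−1)^0·+1^2·+1^0 = +1.
(a,b)_∞: sgn(-19)=−, sgn(69513)=+, so +1.
(a,b)_3: α=0, u≡2; β=-1, v≡2 (mod 3); (2|3)=-1, (2|3)=-1; sign (−1)^0·-1^-1·-1^0 = -1.
(a,b)_7: α=2, u≡1; β=4, v≡3 (mod 7); (1|7)=+1, (3|7)=-1; sign (−1)^0·+1^4·-1^2 = +1.
(a,b)_47: α=0, u≡16; β=1, v≡46 (mod 47); (16|47)=+1, (46|47)=-1; sign (−1)^0·+1^1·-1^0 = +1.
(a,b)_31: α=-2, u≡13; β=-2, v≡26 (mod 31); (13|31)=-1, (26|31)=-1; sign (−1)^0·-1^-2·-1^-2 = +1.
(a,b)_19: α=3, u≡2; β=2, v≡7 (mod 19); (2|19)=-1, (7|19)=+1; sign (−1)^0·-1^2·+1^3 = +1.
(a,b)_29: α=0, u≡15; β=1, v≡15 (mod 29); (15|29)=-1, (15|29)=-1; sign (−1)^0·-1^1·-1^0 = -1.
(a,b)_17: α=0, u≡15; β=1, v≡15 (mod 17); (15|17)=+1, (15|17)=+1; sign (−1)^0·+1^1·+1^0 = +1.
(-19, 69513 / ℚ) ramifies at {3, 29}: a division algebra.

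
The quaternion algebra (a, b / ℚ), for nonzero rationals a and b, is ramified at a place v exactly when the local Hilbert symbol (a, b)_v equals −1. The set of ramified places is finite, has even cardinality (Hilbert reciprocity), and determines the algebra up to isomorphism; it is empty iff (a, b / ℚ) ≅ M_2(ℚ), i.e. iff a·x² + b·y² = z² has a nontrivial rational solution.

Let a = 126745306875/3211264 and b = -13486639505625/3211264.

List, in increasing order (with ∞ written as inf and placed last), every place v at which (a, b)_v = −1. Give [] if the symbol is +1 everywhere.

(a, b) ≡ (19, -969) mod (ℚ^×)²; places V = {2, 3, 5, 7, 11, 13, 17, 19, ∞}.
(a,b)_2: α=-16, β=-16; u≡3, v≡7 (mod 8); ε(u)ε(v)=1·1, αω(v)=-16·0, βω(u)=-16·1; sum ≡ 1  ⇒  -1.
(a,b)_7: α=-2, u≡6; β=-2, v≡4 (mod 7); (6|7)=-1, (4|7)=+1; sign (−1)^0·-1^-2·+1^-2 = +1.
(a,b)_19: α=1, u≡1; β=1, v≡9 (mod 19); (1|19)=+1, (9|19)=+1; sign (−1)^1·+1^1·+1^1 = -1.
(a,b)_5: α=4, u≡4; β=4, v≡4 (mod 5); (4|5)=+1, (4|5)=+1; sign (−1)^0·+1^4·+1^4 = +1.
(a,b)_∞: sgn(19)=+, sgn(-969)=−, so +1.
(a,b)_3: α=6, u≡1; β=3, v≡1 (mod 3); (1|3)=+1, (1|3)=+1; sign (−1)^0·+1^3·+1^6 = +1.
(a,b)_13: α=0, u≡11; β=2, v≡8 (mod 13); (11|13)=-1, (8|13)=-1; sign (−1)^0·-1^2·-1^0 = +1.
(a,b)_11: α=4, u≡7; β=4, v≡6 (mod 11); (7|11)=-1, (6|11)=-1; sign (−1)^0·-1^4·-1^4 = +1.
(a,b)_17: α=0, u≡2; β=1, v≡7 (mod 17); (2|17)=+1, (7|17)=-1; sign (−1)^0·+1^1·-1^0 = +1.
Ram(19, -969) = {2, 19}; no ℚ_2-point on the conic.

[2, 19]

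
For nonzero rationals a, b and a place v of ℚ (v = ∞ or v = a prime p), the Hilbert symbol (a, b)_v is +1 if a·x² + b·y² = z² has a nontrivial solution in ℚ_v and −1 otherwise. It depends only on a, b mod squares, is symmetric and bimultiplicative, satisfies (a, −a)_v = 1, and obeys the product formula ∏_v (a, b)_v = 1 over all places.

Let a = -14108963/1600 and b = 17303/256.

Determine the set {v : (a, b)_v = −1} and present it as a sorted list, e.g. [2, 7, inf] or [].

[11, 13, 17, 19]

Mod squares: a ≡ -323, b ≡ 143. Check v ∈ {∞, 2, 5, 11, 13, 17, 19}.
v=11: a=11^2·(≡6), b=11^3·(≡8) mod 11; (6|11)=-1, (8|11)=-1; (−1)^{2·3·5}·(-1)^3·(-1)^2 = -1.
v=13: a=13^0·(≡2), b=13^1·(≡2) mod 13; (2|13)=-1, (2|13)=-1; (−1)^{0·1·6}·(-1)^1·(-1)^0 = -1.
v=17: a=17^1·(≡9), b=17^0·(≡14) mod 17; (9|17)=+1, (14|17)=-1; (−1)^{1·0·8}·(+1)^0·(-1)^1 = -1.
v=2: v_2(a)=-6, v_2(b)=-8; units ≡ 5, 7 (mod 8); ε·ε+αω+βω = 0·1+-6·0+-8·1 ≡ 0  ⇒  (a,b)_2 = +1.
v=5: a=5^-2·(≡3), b=5^0·(≡3) mod 5; (3|5)=-1, (3|5)=-1; (−1)^{-2·0·2}·(-1)^0·(-1)^-2 = +1.
v=∞: -323 < 0 and 143 > 0  ⇒  (a,b)_∞ = +1.
v=19: a=19^3·(≡13), b=19^0·(≡12) mod 19; (13|19)=-1, (12|19)=-1; (−1)^{3·0·9}·(-1)^0·(-1)^3 = -1.
Ram(-323, 143) = {11, 13, 17, 19}; no ℚ_11-point on the conic.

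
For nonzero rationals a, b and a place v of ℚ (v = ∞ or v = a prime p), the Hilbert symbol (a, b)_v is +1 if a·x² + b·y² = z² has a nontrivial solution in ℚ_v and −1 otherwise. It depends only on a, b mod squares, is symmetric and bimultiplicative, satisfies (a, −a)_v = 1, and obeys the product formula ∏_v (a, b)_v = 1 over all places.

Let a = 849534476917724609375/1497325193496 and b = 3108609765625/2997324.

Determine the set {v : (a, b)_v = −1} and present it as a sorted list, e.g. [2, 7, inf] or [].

[2, 3, 11, 13]

(a, b) ≡ (2730, 11) mod (ℚ^×)²; places V = {2, 3, 5, 7, 11, 13, 29, 31, ∞}.
(a,b)_11: α=-2, u≡8; β=-1, v≡4 (mod 11); (8|11)=-1, (4|11)=+1; sign (−1)^0·-1^-1·+1^-2 = -1.
(a,b)_29: α=-4, u≡7; β=-2, v≡10 (mod 29); (7|29)=+1, (10|29)=-1; sign (−1)^0·+1^-2·-1^-4 = +1.
(a,b)_2: α=-3, β=-2; u≡5, v≡3 (mod 8); ε(u)ε(v)=0·1, αω(v)=-3·1, βω(u)=-2·1; sum ≡ 1  ⇒  -1.
(a,b)_13: α=3, u≡6; β=2, v≡11 (mod 13); (6|13)=-1, (11|13)=-1; sign (−1)^0·-1^2·-1^3 = -1.
(a,b)_7: α=3, u≡6; β=2, v≡1 (mod 7); (6|7)=-1, (1|7)=+1; sign (−1)^0·-1^2·+1^3 = +1.
(a,b)_3: α=-7, u≡1; β=-4, v≡2 (mod 3); (1|3)=+1, (2|3)=-1; sign (−1)^0·+1^-4·-1^-7 = -1.
(a,b)_∞: sgn(2730)=+, sgn(11)=+, so +1.
(a,b)_31: α=4, u≡16; β=2, v≡6 (mod 31); (16|31)=+1, (6|31)=-1; sign (−1)^0·+1^2·-1^4 = +1.
(a,b)_5: α=13, u≡1; β=8, v≡4 (mod 5); (1|5)=+1, (4|5)=+1; sign (−1)^0·+1^8·+1^13 = +1.
Ram(2730, 11) = {2, 3, 11, 13}; no ℚ_2-point on the conic.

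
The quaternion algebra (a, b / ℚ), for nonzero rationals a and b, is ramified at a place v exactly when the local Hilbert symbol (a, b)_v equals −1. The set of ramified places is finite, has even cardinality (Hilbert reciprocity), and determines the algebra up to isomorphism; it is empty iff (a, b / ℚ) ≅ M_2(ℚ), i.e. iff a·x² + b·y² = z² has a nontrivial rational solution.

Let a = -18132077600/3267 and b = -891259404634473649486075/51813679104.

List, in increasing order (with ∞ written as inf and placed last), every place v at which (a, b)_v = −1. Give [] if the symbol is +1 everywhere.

[2, 3, 17, inf]

Mod squares: a ≡ -16422, b ≡ -30498. Check v ∈ {∞, 2, 3, 5, 7, 11, 13, 17, 23, 31}.
v=7: a=7^3·(≡6), b=7^10·(≡4) mod 7; (6|7)=-1, (4|7)=+1; (−1)^{3·10·3}·(-1)^10·(+1)^3 = +1.
v=3: a=3^-3·(≡1), b=3^-3·(≡1) mod 3; (1|3)=+1, (1|3)=+1; (−1)^{-3·-3·1}·(+1)^-3·(+1)^-3 = -1.
v=11: a=11^-2·(≡9), b=11^-4·(≡5) mod 11; (9|11)=+1, (5|11)=+1; (−1)^{-2·-4·5}·(+1)^-4·(+1)^-2 = +1.
v=13: a=13^2·(≡1), b=13^3·(≡7) mod 13; (1|13)=+1, (7|13)=-1; (−1)^{2·3·6}·(+1)^3·(-1)^2 = +1.
v=31: a=31^0·(≡18), b=31^2·(≡23) mod 31; (18|31)=+1, (23|31)=-1; (−1)^{0·2·15}·(+1)^2·(-1)^0 = +1.
v=∞: -16422 < 0 and -30498 < 0  ⇒  (a,b)_∞ = -1.
v=23: a=23^1·(≡20), b=23^3·(≡8) mod 23; (20|23)=-1, (8|23)=+1; (−1)^{1·3·11}·(-1)^3·(+1)^1 = +1.
v=2: v_2(a)=5, v_2(b)=-17; units ≡ 5, 7 (mod 8); ε·ε+αω+βω = 0·1+5·0+-17·1 ≡ 1  ⇒  (a,b)_2 = -1.
v=17: a=17^1·(≡6), b=17^3·(≡2) mod 17; (6|17)=-1, (2|17)=+1; (−1)^{1·3·8}·(-1)^3·(+1)^1 = -1.
v=5: a=5^2·(≡3), b=5^2·(≡3) mod 5; (3|5)=-1, (3|5)=-1; (−1)^{2·2·2}·(-1)^2·(-1)^2 = +1.
(-16422, -30498 / ℚ) ramifies at {2, 3, 17, ∞}: a division algebra.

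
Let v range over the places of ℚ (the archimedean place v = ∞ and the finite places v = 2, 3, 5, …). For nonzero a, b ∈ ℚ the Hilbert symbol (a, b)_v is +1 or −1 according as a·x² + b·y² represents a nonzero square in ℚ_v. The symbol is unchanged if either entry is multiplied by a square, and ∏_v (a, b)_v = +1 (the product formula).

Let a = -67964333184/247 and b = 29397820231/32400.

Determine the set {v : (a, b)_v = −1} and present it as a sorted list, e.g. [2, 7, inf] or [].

(a, b) ≡ (-240863038, 391) mod (ℚ^×)²; places V = {2, 3, 5, 11, 13, 17, 19, 23, 29, 43, ∞}.
(a,b)_5: α=0, u≡3; β=-2, v≡1 (mod 5); (3|5)=-1, (1|5)=+1; sign (−1)^0·-1^-2·+1^0 = +1.
(a,b)_19: α=-1, u≡5; β=0, v≡9 (mod 19); (5|19)=+1, (9|19)=+1; sign (−1)^0·+1^0·+1^-1 = +1.
(a,b)_23: α=1, u≡9; β=3, v≡7 (mod 23); (9|23)=+1, (7|23)=-1; sign (−1)^1·+1^3·-1^1 = +1.
(a,b)_3: α=2, u≡2; β=-4, v≡1 (mod 3); (2|3)=-1, (1|3)=+1; sign (−1)^0·-1^-4·+1^2 = +1.
(a,b)_17: α=1, u≡15; β=1, v≡14 (mod 17); (15|17)=+1, (14|17)=-1; sign (−1)^0·+1^1·-1^1 = -1.
(a,b)_43: α=1, u≡40; β=0, v≡6 (mod 43); (40|43)=+1, (6|43)=+1; sign (−1)^0·+1^0·+1^1 = +1.
(a,b)_13: α=-1, u≡1; β=2, v≡4 (mod 13); (1|13)=+1, (4|13)=+1; sign (−1)^0·+1^2·+1^-1 = +1.
(a,b)_∞: sgn(-240863038)=−, sgn(391)=+, so +1.
(a,b)_29: α=1, u≡20; β=2, v≡17 (mod 29); (20|29)=+1, (17|29)=-1; sign (−1)^0·+1^2·-1^1 = -1.
(a,b)_11: α=2, u≡10; β=0, v≡2 (mod 11); (10|11)=-1, (2|11)=-1; sign (−1)^0·-1^0·-1^2 = +1.
(a,b)_2: α=7, β=-4; u≡1, v≡7 (mod 8); ε(u)ε(v)=0·1, αω(v)=7·0, βω(u)=-4·0; sum ≡ 0  ⇒  +1.
(-240863038, 391 / ℚ) ramifies at {17, 29}: a division algebra.

[17, 29]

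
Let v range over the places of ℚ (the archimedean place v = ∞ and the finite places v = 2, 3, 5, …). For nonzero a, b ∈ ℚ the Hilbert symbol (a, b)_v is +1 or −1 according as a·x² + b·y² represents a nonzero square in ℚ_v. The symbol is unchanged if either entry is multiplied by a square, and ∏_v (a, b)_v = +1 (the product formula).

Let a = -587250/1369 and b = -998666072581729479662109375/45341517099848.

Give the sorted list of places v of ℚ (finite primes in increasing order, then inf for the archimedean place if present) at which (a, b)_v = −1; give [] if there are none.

Mod squares: a ≡ -290, b ≡ -6676670. Check v ∈ {∞, 2, 3, 5, 7, 11, 13, 17, 23, 29, 37, 47}.
v=∞: -290 < 0 and -6676670 < 0  ⇒  (a,b)_∞ = -1.
v=7: a=7^0·(≡2), b=7^3·(≡6) mod 7; (2|7)=+1, (6|7)=-1; (−1)^{0·3·3}·(+1)^3·(-1)^0 = +1.
v=5: a=5^3·(≡3), b=5^9·(≡1) mod 5; (3|5)=-1, (1|5)=+1; (−1)^{3·9·2}·(-1)^9·(+1)^3 = -1.
v=13: a=13^0·(≡3), b=13^1·(≡9) mod 13; (3|13)=+1, (9|13)=+1; (−1)^{0·1·6}·(+1)^1·(+1)^0 = +1.
v=29: a=29^1·(≡18), b=29^3·(≡1) mod 29; (18|29)=-1, (1|29)=+1; (−1)^{1·3·14}·(-1)^3·(+1)^1 = -1.
v=37: a=37^-2·(≡14), b=37^-6·(≡35) mod 37; (14|37)=-1, (35|37)=-1; (−1)^{-2·-6·18}·(-1)^-6·(-1)^-2 = +1.
v=3: a=3^4·(≡1), b=3^12·(≡1) mod 3; (1|3)=+1, (1|3)=+1; (−1)^{4·12·1}·(+1)^12·(+1)^4 = +1.
v=11: a=11^0·(≡8), b=11^3·(≡7) mod 11; (8|11)=-1, (7|11)=-1; (−1)^{0·3·5}·(-1)^3·(-1)^0 = -1.
v=23: a=23^0·(≡18), b=23^1·(≡4) mod 23; (18|23)=+1, (4|23)=+1; (−1)^{0·1·11}·(+1)^1·(+1)^0 = +1.
v=47: a=47^0·(≡26), b=47^-2·(≡21) mod 47; (26|47)=-1, (21|47)=+1; (−1)^{0·-2·23}·(-1)^-2·(+1)^0 = +1.
v=17: a=17^0·(≡13), b=17^2·(≡14) mod 17; (13|17)=+1, (14|17)=-1; (−1)^{0·2·8}·(+1)^2·(-1)^0 = +1.
v=2: v_2(a)=1, v_2(b)=-3; units ≡ 7, 1 (mod 8); ε·ε+αω+βω = 1·0+1·0+-3·0 ≡ 0  ⇒  (a,b)_2 = +1.
|Ram(-290, -6676670)| = 4, even; anisotropic at {5, 11, 29, ∞}.

[5, 11, 29, inf]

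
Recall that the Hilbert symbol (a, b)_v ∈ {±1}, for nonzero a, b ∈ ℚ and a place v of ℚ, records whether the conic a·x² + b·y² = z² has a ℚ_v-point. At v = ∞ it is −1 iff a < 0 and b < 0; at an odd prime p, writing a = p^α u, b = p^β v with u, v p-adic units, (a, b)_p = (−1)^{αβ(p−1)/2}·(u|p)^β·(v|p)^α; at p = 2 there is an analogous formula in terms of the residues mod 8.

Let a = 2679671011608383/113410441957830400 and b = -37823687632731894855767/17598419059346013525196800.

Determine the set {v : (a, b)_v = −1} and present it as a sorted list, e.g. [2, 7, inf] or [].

Mod squares: a ≡ 713, b ≡ -2139. Check v ∈ {∞, 2, 3, 5, 13, 17, 23, 29, 31}.
v=2: v_2(a)=-8, v_2(b)=-14; units ≡ 1, 5 (mod 8); ε·ε+αω+βω = 0·0+-8·1+-14·0 ≡ 0  ⇒  (a,b)_2 = +1.
v=23: a=23^1·(≡4), b=23^1·(≡15) mod 23; (4|23)=+1, (15|23)=-1; (−1)^{1·1·11}·(+1)^1·(-1)^1 = +1.
v=29: a=29^-6·(≡8), b=29^-8·(≡7) mod 29; (8|29)=-1, (7|29)=+1; (−1)^{-6·-8·14}·(-1)^-8·(+1)^-6 = +1.
v=3: a=3^0·(≡2), b=3^-1·(≡1) mod 3; (2|3)=-1, (1|3)=+1; (−1)^{0·-1·1}·(-1)^-1·(+1)^0 = -1.
v=17: a=17^6·(≡13), b=17^10·(≡10) mod 17; (13|17)=+1, (10|17)=-1; (−1)^{6·10·8}·(+1)^10·(-1)^6 = +1.
v=∞: 713 > 0 and -2139 < 0  ⇒  (a,b)_∞ = +1.
v=31: a=31^-3·(≡21), b=31^-5·(≡15) mod 31; (21|31)=-1, (15|31)=-1; (−1)^{-3·-5·15}·(-1)^-5·(-1)^-3 = -1.
v=13: a=13^6·(≡6), b=13^8·(≡11) mod 13; (6|13)=-1, (11|13)=-1; (−1)^{6·8·6}·(-1)^8·(-1)^6 = +1.
v=5: a=5^-2·(≡3), b=5^-2·(≡4) mod 5; (3|5)=-1, (4|5)=+1; (−1)^{-2·-2·2}·(-1)^-2·(+1)^-2 = +1.
|Ram(713, -2139)| = 2, even; anisotropic at {3, 31}.

[3, 31]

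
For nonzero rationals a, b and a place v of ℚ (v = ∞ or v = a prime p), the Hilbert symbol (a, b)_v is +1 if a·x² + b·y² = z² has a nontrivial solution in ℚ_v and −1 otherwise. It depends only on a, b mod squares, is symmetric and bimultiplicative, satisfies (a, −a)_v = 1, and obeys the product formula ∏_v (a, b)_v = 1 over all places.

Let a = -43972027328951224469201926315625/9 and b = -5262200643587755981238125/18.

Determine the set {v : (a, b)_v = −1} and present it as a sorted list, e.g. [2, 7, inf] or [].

Mod squares: a ≡ -367326905, b ≡ -14858. Check v ∈ {∞, 2, 3, 5, 7, 11, 13, 17, 19, 23, 29, 31}.
v=5: a=5^5·(≡1), b=5^4·(≡3) mod 5; (1|5)=+1, (3|5)=-1; (−1)^{5·4·2}·(+1)^4·(-1)^5 = -1.
v=19: a=19^1·(≡2), b=19^1·(≡4) mod 19; (2|19)=-1, (4|19)=+1; (−1)^{1·1·9}·(-1)^1·(+1)^1 = +1.
v=29: a=29^3·(≡28), b=29^2·(≡14) mod 29; (28|29)=+1, (14|29)=-1; (−1)^{3·2·14}·(+1)^2·(-1)^3 = -1.
v=3: a=3^-2·(≡1), b=3^-2·(≡1) mod 3; (1|3)=+1, (1|3)=+1; (−1)^{-2·-2·1}·(+1)^-2·(+1)^-2 = +1.
v=13: a=13^8·(≡9), b=13^6·(≡4) mod 13; (9|13)=+1, (4|13)=+1; (−1)^{8·6·6}·(+1)^6·(+1)^8 = +1.
v=2: v_2(a)=0, v_2(b)=-1; units ≡ 7, 3 (mod 8); ε·ε+αω+βω = 1·1+0·1+-1·0 ≡ 1  ⇒  (a,b)_2 = -1.
v=∞: -367326905 < 0 and -14858 < 0  ⇒  (a,b)_∞ = -1.
v=17: a=17^1·(≡6), b=17^1·(≡11) mod 17; (6|17)=-1, (11|17)=-1; (−1)^{1·1·8}·(-1)^1·(-1)^1 = +1.
v=11: a=11^3·(≡9), b=11^2·(≡9) mod 11; (9|11)=+1, (9|11)=+1; (−1)^{3·2·5}·(+1)^2·(+1)^3 = +1.
v=7: a=7^4·(≡3), b=7^4·(≡3) mod 7; (3|7)=-1, (3|7)=-1; (−1)^{4·4·3}·(-1)^4·(-1)^4 = +1.
v=31: a=31^3·(≡23), b=31^2·(≡12) mod 31; (23|31)=-1, (12|31)=-1; (−1)^{3·2·15}·(-1)^2·(-1)^3 = -1.
v=23: a=23^1·(≡17), b=23^1·(≡11) mod 23; (17|23)=-1, (11|23)=-1; (−1)^{1·1·11}·(-1)^1·(-1)^1 = -1.
|Ram(-367326905, -14858)| = 6, even; anisotropic at {2, 5, 23, 29, 31, ∞}.

[2, 5, 23, 29, 31, inf]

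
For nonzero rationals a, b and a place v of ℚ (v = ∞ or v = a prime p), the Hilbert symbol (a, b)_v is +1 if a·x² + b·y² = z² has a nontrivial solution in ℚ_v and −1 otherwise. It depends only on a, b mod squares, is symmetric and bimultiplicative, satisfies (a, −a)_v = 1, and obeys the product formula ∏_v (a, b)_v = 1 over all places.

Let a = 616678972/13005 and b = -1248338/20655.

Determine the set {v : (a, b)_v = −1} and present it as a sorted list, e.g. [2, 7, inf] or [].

[2, 3]

Mod squares: a ≡ 35, b ≡ -881790. Check v ∈ {∞, 2, 3, 5, 7, 13, 17, 19}.
v=5: a=5^-1·(≡2), b=5^-1·(≡2) mod 5; (2|5)=-1, (2|5)=-1; (−1)^{-1·-1·2}·(-1)^-1·(-1)^-1 = +1.
v=19: a=19^4·(≡17), b=19^3·(≡4) mod 19; (17|19)=+1, (4|19)=+1; (−1)^{4·3·9}·(+1)^3·(+1)^4 = +1.
v=17: a=17^-2·(≡1), b=17^-1·(≡5) mod 17; (1|17)=+1, (5|17)=-1; (−1)^{-2·-1·8}·(+1)^-1·(-1)^-2 = +1.
v=3: a=3^-2·(≡2), b=3^-5·(≡1) mod 3; (2|3)=-1, (1|3)=+1; (−1)^{-2·-5·1}·(-1)^-5·(+1)^-2 = -1.
v=13: a=13^2·(≡1), b=13^1·(≡4) mod 13; (1|13)=+1, (4|13)=+1; (−1)^{2·1·6}·(+1)^1·(+1)^2 = +1.
v=∞: 35 > 0 and -881790 < 0  ⇒  (a,b)_∞ = +1.
v=7: a=7^1·(≡6), b=7^1·(≡1) mod 7; (6|7)=-1, (1|7)=+1; (−1)^{1·1·3}·(-1)^1·(+1)^1 = +1.
v=2: v_2(a)=2, v_2(b)=1; units ≡ 3, 1 (mod 8); ε·ε+αω+βω = 1·0+2·0+1·1 ≡ 1  ⇒  (a,b)_2 = -1.
Ram(35, -881790) = {2, 3}; no ℚ_2-point on the conic.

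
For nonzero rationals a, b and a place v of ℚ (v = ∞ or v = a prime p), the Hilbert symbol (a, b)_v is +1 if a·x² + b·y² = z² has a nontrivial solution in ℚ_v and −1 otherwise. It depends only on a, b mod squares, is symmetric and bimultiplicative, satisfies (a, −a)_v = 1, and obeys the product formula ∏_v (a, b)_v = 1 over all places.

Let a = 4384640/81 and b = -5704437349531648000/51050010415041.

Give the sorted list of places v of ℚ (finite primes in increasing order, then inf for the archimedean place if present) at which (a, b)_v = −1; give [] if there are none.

(a, b) ≡ (68510, -4030) mod (ℚ^×)²; places V = {2, 3, 5, 7, 11, 13, 17, 19, 31, ∞}.
(a,b)_13: α=1, u≡7; β=3, v≡7 (mod 13); (7|13)=-1, (7|13)=-1; sign (−1)^0·-1^3·-1^1 = +1.
(a,b)_∞: sgn(68510)=+, sgn(-4030)=−, so +1.
(a,b)_11: α=0, u≡10; β=-4, v≡2 (mod 11); (10|11)=-1, (2|11)=-1; sign (−1)^0·-1^-4·-1^0 = +1.
(a,b)_3: α=-4, u≡2; β=-20, v≡2 (mod 3); (2|3)=-1, (2|3)=-1; sign (−1)^0·-1^-20·-1^-4 = +1.
(a,b)_2: α=7, β=17; u≡7, v≡1 (mod 8); ε(u)ε(v)=1·0, αω(v)=7·0, βω(u)=17·0; sum ≡ 0  ⇒  +1.
(a,b)_31: α=1, u≡14; β=1, v≡9 (mod 31); (14|31)=+1, (9|31)=+1; sign (−1)^1·+1^1·+1^1 = -1.
(a,b)_5: α=1, u≡3; β=3, v≡1 (mod 5); (3|5)=-1, (1|5)=+1; sign (−1)^0·-1^3·+1^1 = -1.
(a,b)_19: α=0, u≡2; β=2, v≡9 (mod 19); (2|19)=-1, (9|19)=+1; sign (−1)^0·-1^2·+1^0 = +1.
(a,b)_7: α=0, u≡2; β=2, v≡2 (mod 7); (2|7)=+1, (2|7)=+1; sign (−1)^0·+1^2·+1^0 = +1.
(a,b)_17: α=1, u≡1; β=2, v≡4 (mod 17); (1|17)=+1, (4|17)=+1; sign (−1)^0·+1^2·+1^1 = +1.
Ram(68510, -4030) = {5, 31}; no ℚ_5-point on the conic.

[5, 31]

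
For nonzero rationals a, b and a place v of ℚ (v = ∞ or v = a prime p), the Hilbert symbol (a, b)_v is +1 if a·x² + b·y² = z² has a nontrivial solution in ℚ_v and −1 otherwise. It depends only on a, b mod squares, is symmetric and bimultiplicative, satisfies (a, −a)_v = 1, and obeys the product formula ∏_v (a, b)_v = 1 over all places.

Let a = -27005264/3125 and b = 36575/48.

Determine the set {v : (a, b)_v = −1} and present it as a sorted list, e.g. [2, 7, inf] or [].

Mod squares: a ≡ -69745, b ≡ 4389. Check v ∈ {∞, 2, 3, 5, 7, 11, 13, 19, 29, 37}.
v=37: a=37^1·(≡19), b=37^0·(≡32) mod 37; (19|37)=-1, (32|37)=-1; (−1)^{1·0·18}·(-1)^0·(-1)^1 = -1.
v=∞: -69745 < 0 and 4389 > 0  ⇒  (a,b)_∞ = +1.
v=5: a=5^-5·(≡1), b=5^2·(≡1) mod 5; (1|5)=+1, (1|5)=+1; (−1)^{-5·2·2}·(+1)^2·(+1)^-5 = +1.
v=2: v_2(a)=4, v_2(b)=-4; units ≡ 7, 5 (mod 8); ε·ε+αω+βω = 1·0+4·1+-4·0 ≡ 0  ⇒  (a,b)_2 = +1.
v=11: a=11^2·(≡6), b=11^1·(≡9) mod 11; (6|11)=-1, (9|11)=+1; (−1)^{2·1·5}·(-1)^1·(+1)^2 = -1.
v=7: a=7^0·(≡5), b=7^1·(≡4) mod 7; (5|7)=-1, (4|7)=+1; (−1)^{0·1·3}·(-1)^1·(+1)^0 = -1.
v=3: a=3^0·(≡2), b=3^-1·(≡2) mod 3; (2|3)=-1, (2|3)=-1; (−1)^{0·-1·1}·(-1)^-1·(-1)^0 = -1.
v=19: a=19^0·(≡7), b=19^1·(≡12) mod 19; (7|19)=+1, (12|19)=-1; (−1)^{0·1·9}·(+1)^1·(-1)^0 = +1.
v=13: a=13^1·(≡4), b=13^0·(≡5) mod 13; (4|13)=+1, (5|13)=-1; (−1)^{1·0·6}·(+1)^0·(-1)^1 = -1.
v=29: a=29^1·(≡12), b=29^0·(≡11) mod 29; (12|29)=-1, (11|29)=-1; (−1)^{1·0·14}·(-1)^0·(-1)^1 = -1.
(-69745, 4389 / ℚ) ramifies at {3, 7, 11, 13, 29, 37}: a division algebra.

[3, 7, 11, 13, 29, 37]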